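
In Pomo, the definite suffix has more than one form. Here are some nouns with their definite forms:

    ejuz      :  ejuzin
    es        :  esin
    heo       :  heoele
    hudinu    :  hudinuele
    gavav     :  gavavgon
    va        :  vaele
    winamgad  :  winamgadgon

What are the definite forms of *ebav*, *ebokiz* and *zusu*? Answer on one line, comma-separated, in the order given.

The suffix is conditioned by the final sound: -in when the stem ends in a sibilant (*ejuz*, *es*); -gon when the stem ends in a non-sibilant consonant (*gavav*, *winamgad*); -ele when the stem ends in a vowel (*heo*, *hudinu*, *va*).
The final sound of *ebav* is /v/, which is a non-sibilant consonant, so the suffix is -gon, giving *ebavgon*.
Since the final sound of *ebokiz* is /z/ (a sibilant), it takes -in, giving *ebokizin*.
The final sound of *zusu* is /u/, which is a vowel, so the suffix is -ele, giving *zusuele*.

ebavgon, ebokizin, zusuele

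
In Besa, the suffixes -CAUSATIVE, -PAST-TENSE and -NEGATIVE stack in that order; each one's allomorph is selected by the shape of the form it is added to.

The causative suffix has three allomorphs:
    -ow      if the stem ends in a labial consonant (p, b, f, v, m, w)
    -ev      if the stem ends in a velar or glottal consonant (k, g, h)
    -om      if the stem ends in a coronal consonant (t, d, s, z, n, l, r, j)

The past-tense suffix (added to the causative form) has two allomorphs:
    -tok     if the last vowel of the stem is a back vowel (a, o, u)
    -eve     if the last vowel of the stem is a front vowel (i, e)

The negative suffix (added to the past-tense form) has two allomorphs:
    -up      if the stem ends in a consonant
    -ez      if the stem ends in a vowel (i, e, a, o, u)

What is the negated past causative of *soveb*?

Since the final consonant of *soveb* is /b/ (labial), it takes -ow, giving *sovebow*.
The causative form *sovebow* — last vowel /o/ (a back vowel) → -tok → *sovebowtok*.
The past-tense form *sovebowtok*: final sound = /k/, a consonant → -up → *sovebowtokup*.

sovebowtokup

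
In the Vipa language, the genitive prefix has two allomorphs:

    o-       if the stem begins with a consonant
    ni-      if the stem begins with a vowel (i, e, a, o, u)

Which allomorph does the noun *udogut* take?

ni-

*udogut* — first sound /u/ (a vowel) → ni-.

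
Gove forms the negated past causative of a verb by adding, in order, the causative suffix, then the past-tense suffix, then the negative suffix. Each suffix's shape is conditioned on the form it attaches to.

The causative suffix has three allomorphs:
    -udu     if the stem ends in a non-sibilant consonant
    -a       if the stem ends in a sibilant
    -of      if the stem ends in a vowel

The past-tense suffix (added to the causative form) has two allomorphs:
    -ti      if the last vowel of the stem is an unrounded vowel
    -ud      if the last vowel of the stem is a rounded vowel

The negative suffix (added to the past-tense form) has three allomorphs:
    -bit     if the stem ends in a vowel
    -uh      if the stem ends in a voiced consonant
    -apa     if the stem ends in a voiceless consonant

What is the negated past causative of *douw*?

douwuduuduh

The final sound of *douw* is /w/, which is a non-sibilant consonant, so the causative suffix is -udu, giving *douwudu*.
The last vowel of the causative form *douwudu* is /u/, which is a rounded vowel, so the past-tense suffix is -ud, giving *douwuduud*.
The past-tense form *douwuduud* — final sound /d/ (a voiced consonant) → -uh → *douwuduuduh*.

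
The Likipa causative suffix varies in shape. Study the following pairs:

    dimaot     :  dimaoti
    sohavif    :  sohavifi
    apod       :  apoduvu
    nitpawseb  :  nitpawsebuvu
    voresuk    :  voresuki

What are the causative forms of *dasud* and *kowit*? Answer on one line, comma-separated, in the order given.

The suffix is conditioned by the final consonant: -i when the stem ends in a voiceless consonant (*dimaot*, *sohavif*, *voresuk*); -uvu when the stem ends in a voiced consonant (*apod*, *nitpawseb*).
*dasud*: final consonant = /d/, voiced → -uvu → *dasuduvu*.
*kowit* — final consonant /t/ (voiceless) → -i → *kowiti*.

dasuduvu, kowiti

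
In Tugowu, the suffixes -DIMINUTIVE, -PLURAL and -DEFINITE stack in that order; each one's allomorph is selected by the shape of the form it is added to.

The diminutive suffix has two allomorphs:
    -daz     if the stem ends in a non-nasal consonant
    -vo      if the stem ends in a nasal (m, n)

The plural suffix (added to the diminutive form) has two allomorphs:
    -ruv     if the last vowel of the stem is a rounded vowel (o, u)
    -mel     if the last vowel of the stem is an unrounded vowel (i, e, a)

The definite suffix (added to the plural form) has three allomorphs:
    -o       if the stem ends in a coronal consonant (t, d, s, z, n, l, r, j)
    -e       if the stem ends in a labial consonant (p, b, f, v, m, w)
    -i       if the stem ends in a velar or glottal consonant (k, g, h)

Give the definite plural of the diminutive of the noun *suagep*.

The final consonant of *suagep* is /p/, which is non-nasal, so the diminutive suffix is -daz, giving *suagepdaz*.
The last vowel of the diminutive form *suagepdaz* is /a/, which is an unrounded vowel, so the plural suffix is -mel, giving *suagepdazmel*.
The plural form *suagepdazmel* — final consonant /l/ (coronal) → -o → *suagepdazmelo*.

suagepdazmelo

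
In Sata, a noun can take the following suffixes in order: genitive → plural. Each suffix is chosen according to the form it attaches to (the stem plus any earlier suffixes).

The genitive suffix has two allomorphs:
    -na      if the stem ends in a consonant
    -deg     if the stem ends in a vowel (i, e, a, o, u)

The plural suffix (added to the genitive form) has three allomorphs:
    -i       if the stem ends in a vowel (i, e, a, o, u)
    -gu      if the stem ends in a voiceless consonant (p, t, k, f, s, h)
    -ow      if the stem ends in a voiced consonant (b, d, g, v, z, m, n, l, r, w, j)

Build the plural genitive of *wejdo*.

*wejdo*: final sound = /o/, a vowel → -deg → *wejdodeg*.
The genitive form *wejdodeg*: final sound = /g/, a voiced consonant → -ow → *wejdodegow*.

wejdodegow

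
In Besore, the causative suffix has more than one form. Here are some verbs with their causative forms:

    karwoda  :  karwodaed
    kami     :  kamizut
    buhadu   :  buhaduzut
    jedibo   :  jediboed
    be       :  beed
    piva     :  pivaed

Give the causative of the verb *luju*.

The suffix is conditioned by the last vowel: -zut when the last vowel of the stem is a high vowel (*kami*, *buhadu*); -ed when the last vowel of the stem is a non-high vowel (*karwoda*, *jedibo*, *be*, *piva*).
The last vowel of *luju* is /u/, which is a high vowel, so the suffix is -zut, giving *lujuzut*.

lujuzut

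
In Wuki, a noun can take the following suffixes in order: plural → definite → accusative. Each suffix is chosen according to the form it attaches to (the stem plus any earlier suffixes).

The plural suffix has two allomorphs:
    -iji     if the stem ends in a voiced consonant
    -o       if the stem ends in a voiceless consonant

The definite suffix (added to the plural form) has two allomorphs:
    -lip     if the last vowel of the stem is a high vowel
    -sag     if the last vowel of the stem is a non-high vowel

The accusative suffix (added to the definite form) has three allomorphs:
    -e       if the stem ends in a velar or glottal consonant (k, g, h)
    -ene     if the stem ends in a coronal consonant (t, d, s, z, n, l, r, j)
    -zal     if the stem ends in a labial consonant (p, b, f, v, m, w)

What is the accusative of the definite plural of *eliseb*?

*eliseb*: final consonant = /b/, voiced → -iji → *elisebiji*.
Since the last vowel of the plural form *elisebiji* is /i/ (a high vowel), it takes -lip, giving *elisebijilip*.
The definite form *elisebijilip* — final consonant /p/ (labial) → -zal → *elisebijilipzal*.

elisebijilipzal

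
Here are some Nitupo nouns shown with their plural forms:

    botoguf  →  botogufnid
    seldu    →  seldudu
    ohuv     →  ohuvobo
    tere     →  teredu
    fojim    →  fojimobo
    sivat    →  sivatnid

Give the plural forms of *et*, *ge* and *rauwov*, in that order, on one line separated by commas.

etnid, gedu, rauwovobo

The pattern is voicing of the final sound: -nid when the stem ends in a voiceless consonant (*botoguf*, *sivat*); -obo when the stem ends in a voiced consonant (*ohuv*, *fojim*); -du when the stem ends in a vowel (*seldu*, *tere*).
Since the final sound of *et* is /t/ (a voiceless consonant), it takes -nid, giving *etnid*.
*ge*: final sound = /e/, a vowel → -du → *gedu*.
*rauwov*: final sound = /v/, a voiced consonant → -obo → *rauwovobo*.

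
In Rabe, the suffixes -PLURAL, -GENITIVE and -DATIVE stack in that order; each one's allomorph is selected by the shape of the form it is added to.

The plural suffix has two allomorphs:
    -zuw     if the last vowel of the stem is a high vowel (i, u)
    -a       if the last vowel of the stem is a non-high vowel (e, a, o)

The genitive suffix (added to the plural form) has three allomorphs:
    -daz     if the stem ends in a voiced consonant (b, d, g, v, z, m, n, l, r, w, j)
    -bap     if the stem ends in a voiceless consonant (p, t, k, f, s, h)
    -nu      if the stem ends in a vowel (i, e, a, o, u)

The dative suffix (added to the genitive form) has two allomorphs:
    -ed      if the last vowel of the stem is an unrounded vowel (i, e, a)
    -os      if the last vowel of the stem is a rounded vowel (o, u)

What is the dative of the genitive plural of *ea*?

The last vowel of *ea* is /a/, which is a non-high vowel, so the plural suffix is -a, giving *eaa*.
Since the final sound of the plural form *eaa* is /a/ (a vowel), it takes -nu, giving *eaanu*.
The last vowel of the genitive form *eaanu* is /u/, which is a rounded vowel, so the dative suffix is -os, giving *eaanuos*.

eaanuos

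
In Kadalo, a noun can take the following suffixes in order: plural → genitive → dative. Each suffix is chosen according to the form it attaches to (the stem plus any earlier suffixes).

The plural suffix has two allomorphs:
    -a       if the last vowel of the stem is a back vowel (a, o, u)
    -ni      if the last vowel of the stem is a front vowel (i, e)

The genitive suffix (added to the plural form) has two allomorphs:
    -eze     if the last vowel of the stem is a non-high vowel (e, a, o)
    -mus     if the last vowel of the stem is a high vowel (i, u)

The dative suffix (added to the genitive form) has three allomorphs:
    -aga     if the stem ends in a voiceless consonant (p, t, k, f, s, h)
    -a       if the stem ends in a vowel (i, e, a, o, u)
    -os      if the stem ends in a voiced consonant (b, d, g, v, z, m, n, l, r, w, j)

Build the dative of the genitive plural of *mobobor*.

moboboraezea

Since the last vowel of *mobobor* is /o/ (a back vowel), it takes -a, giving *mobobora*.
The last vowel of the plural form *mobobora* is /a/, which is a non-high vowel, so the genitive suffix is -eze, giving *moboboraeze*.
Since the final sound of the genitive form *moboboraeze* is /e/ (a vowel), it takes -a, giving *moboboraezea*.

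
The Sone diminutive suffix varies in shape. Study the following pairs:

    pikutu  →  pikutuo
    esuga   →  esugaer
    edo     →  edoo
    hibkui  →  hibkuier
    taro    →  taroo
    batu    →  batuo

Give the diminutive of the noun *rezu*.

rezuo

Looking at the last vowel of each stem: -o when the last vowel of the stem is a rounded vowel (*pikutu*, *edo*, *taro*, *batu*); -er when the last vowel of the stem is an unrounded vowel (*esuga*, *hibkui*).
The last vowel of *rezu* is /u/, which is a rounded vowel, so the suffix is -o, giving *rezuo*.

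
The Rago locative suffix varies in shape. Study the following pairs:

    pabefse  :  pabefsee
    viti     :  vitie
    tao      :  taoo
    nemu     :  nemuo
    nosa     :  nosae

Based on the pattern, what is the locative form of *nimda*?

nimdae

The alternation tracks the last vowel of the stem — -o when the last vowel of the stem is a rounded vowel (*tao*, *nemu*); -e when the last vowel of the stem is an unrounded vowel (*pabefse*, *viti*, *nosa*).
*nimda* — last vowel /a/ (an unrounded vowel) → -e → *nimdae*.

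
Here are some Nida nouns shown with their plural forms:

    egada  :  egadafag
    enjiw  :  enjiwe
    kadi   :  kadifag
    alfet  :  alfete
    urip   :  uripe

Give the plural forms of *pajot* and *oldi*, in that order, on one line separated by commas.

pajote, oldifag

The suffix is conditioned by the final sound: -e when the stem ends in a consonant (*enjiw*, *alfet*, *urip*); -fag when the stem ends in a vowel (*egada*, *kadi*).
*pajot* — final sound /t/ (a consonant) → -e → *pajote*.
*oldi* — final sound /i/ (a vowel) → -fag → *oldifag*.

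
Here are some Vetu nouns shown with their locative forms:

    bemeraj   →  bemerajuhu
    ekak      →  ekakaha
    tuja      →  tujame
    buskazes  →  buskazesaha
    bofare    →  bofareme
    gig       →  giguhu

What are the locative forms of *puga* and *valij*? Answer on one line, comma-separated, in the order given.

The pattern is voicing of the final sound: -aha when the stem ends in a voiceless consonant (*ekak*, *buskazes*); -uhu when the stem ends in a voiced consonant (*bemeraj*, *gig*); -me when the stem ends in a vowel (*tuja*, *bofare*).
*puga*: final sound = /a/, a vowel → -me → *pugame*.
Since the final sound of *valij* is /j/ (a voiced consonant), it takes -uhu, giving *valijuhu*.

pugame, valijuhu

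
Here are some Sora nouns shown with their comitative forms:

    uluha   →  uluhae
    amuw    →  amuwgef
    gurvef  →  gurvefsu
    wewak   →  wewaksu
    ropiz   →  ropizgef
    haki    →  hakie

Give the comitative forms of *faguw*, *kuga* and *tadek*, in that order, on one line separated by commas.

The alternation tracks the final sound of the stem — -su when the stem ends in a voiceless consonant (*gurvef*, *wewak*); -gef when the stem ends in a voiced consonant (*amuw*, *ropiz*); -e when the stem ends in a vowel (*uluha*, *haki*).
The final sound of *faguw* is /w/, which is a voiced consonant, so the suffix is -gef, giving *faguwgef*.
The final sound of *kuga* is /a/, which is a vowel, so the suffix is -e, giving *kugae*.
The final sound of *tadek* is /k/, which is a voiceless consonant, so the suffix is -su, giving *tadeksu*.

faguwgef, kugae, tadeksu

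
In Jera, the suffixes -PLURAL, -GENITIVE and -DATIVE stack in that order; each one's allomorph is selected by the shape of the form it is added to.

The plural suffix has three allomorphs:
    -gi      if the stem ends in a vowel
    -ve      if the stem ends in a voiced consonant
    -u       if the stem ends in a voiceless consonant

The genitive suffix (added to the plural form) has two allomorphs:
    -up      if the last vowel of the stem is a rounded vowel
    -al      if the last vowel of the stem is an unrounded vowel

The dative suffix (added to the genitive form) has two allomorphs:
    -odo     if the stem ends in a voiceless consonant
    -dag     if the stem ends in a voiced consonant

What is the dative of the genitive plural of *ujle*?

*ujle*: final sound = /e/, a vowel → -gi → *ujlegi*.
The last vowel of the plural form *ujlegi* is /i/, which is an unrounded vowel, so the genitive suffix is -al, giving *ujlegial*.
The final consonant of the genitive form *ujlegial* is /l/, which is voiced, so the dative suffix is -dag, giving *ujlegialdag*.

ujlegialdag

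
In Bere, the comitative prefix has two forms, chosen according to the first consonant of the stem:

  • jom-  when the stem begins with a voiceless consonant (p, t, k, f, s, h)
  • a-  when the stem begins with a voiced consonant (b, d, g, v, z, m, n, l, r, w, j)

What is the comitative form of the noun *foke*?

jomfoke

*foke*: first consonant = /f/, voiceless → jom- → *jomfoke*.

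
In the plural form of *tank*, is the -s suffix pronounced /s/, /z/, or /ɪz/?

/s/

The stem *tank* ends in a voiceless non-sibilant consonant.
The plural suffix surfaces as /ɪz/ after sibilants, /s/ after other voiceless consonants, and /z/ after other voiced sounds.
So the plural -s on *tank* is pronounced /s/.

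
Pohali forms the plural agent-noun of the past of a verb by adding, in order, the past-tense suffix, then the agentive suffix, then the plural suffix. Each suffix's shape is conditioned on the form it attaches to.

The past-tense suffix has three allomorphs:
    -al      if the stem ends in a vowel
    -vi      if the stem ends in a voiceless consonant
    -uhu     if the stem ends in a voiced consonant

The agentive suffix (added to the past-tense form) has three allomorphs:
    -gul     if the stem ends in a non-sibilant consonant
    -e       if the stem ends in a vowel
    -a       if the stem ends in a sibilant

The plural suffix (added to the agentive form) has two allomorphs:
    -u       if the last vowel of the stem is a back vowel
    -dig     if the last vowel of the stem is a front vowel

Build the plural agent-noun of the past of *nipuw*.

Since the final sound of *nipuw* is /w/ (a voiced consonant), it takes -uhu, giving *nipuwuhu*.
The past-tense form *nipuwuhu* — final sound /u/ (a vowel) → -e → *nipuwuhue*.
The agentive form *nipuwuhue*: last vowel = /e/, a front vowel → -dig → *nipuwuhuedig*.

nipuwuhuedig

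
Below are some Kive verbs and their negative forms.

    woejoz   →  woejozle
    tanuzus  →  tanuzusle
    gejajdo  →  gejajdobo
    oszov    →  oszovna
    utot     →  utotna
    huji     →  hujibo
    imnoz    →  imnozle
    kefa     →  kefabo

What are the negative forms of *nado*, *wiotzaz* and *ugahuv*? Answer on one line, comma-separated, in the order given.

The suffix is conditioned by the final sound: -le when the stem ends in a sibilant (*woejoz*, *tanuzus*, *imnoz*); -na when the stem ends in a non-sibilant consonant (*oszov*, *utot*); -bo when the stem ends in a vowel (*gejajdo*, *huji*, *kefa*).
*nado*: final sound = /o/, a vowel → -bo → *nadobo*.
Since the final sound of *wiotzaz* is /z/ (a sibilant), it takes -le, giving *wiotzazle*.
The final sound of *ugahuv* is /v/, which is a non-sibilant consonant, so the suffix is -na, giving *ugahuvna*.

nadobo, wiotzazle, ugahuvna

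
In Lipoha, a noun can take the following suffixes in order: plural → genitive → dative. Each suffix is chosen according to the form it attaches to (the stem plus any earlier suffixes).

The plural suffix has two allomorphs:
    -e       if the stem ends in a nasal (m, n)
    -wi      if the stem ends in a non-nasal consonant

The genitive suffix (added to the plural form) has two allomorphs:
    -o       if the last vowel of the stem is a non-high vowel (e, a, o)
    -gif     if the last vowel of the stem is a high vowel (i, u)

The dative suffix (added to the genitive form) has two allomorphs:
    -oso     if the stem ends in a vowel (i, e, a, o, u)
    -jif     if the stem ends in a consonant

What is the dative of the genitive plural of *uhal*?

uhalwigifjif

Since the final consonant of *uhal* is /l/ (non-nasal), it takes -wi, giving *uhalwi*.
Since the last vowel of the plural form *uhalwi* is /i/ (a high vowel), it takes -gif, giving *uhalwigif*.
The final sound of the genitive form *uhalwigif* is /f/, which is a consonant, so the dative suffix is -jif, giving *uhalwigifjif*.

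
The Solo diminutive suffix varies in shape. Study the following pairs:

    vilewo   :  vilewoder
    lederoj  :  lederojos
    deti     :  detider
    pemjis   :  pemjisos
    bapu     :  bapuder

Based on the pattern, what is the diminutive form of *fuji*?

The alternation tracks the final sound of the stem — -os when the stem ends in a consonant (*lederoj*, *pemjis*); -der when the stem ends in a vowel (*vilewo*, *deti*, *bapu*).
The final sound of *fuji* is /i/, which is a vowel, so the suffix is -der, giving *fujider*.

fujider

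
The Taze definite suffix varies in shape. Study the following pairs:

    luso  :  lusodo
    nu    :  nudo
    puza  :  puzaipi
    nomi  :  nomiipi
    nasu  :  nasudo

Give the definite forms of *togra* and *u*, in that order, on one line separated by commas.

The alternation tracks the last vowel of the stem — -do when the last vowel of the stem is a rounded vowel (*luso*, *nu*, *nasu*); -ipi when the last vowel of the stem is an unrounded vowel (*puza*, *nomi*).
*togra* — last vowel /a/ (an unrounded vowel) → -ipi → *tograipi*.
The last vowel of *u* is /u/, which is a rounded vowel, so the suffix is -do, giving *udo*.

tograipi, udo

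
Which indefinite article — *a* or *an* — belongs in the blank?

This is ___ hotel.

The indefinite article is chosen by the initial *sound* of the following word, not its spelling.
*hotel* begins with the sound /h/ (h is pronounced) — a consonant sound.
So the article is *a*: This is a hotel.

a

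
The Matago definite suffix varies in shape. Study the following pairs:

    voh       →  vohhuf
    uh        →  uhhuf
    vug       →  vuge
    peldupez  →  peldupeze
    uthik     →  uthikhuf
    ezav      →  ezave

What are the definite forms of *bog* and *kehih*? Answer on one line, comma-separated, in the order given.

boge, kehihhuf

The pattern is voicing of the final consonant: -huf when the stem ends in a voiceless consonant (*voh*, *uh*, *uthik*); -e when the stem ends in a voiced consonant (*vug*, *peldupez*, *ezav*).
*bog*: final consonant = /g/, voiced → -e → *boge*.
The final consonant of *kehih* is /h/, which is voiceless, so the suffix is -huf, giving *kehihhuf*.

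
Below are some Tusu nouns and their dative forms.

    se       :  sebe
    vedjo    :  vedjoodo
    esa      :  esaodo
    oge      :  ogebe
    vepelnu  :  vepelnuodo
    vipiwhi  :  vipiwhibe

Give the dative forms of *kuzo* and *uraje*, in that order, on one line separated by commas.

kuzoodo, urajebe

The alternation tracks the last vowel of the stem — -be when the last vowel of the stem is a front vowel (*se*, *oge*, *vipiwhi*); -odo when the last vowel of the stem is a back vowel (*vedjo*, *esa*, *vepelnu*).
Since the last vowel of *kuzo* is /o/ (a back vowel), it takes -odo, giving *kuzoodo*.
Since the last vowel of *uraje* is /e/ (a front vowel), it takes -be, giving *urajebe*.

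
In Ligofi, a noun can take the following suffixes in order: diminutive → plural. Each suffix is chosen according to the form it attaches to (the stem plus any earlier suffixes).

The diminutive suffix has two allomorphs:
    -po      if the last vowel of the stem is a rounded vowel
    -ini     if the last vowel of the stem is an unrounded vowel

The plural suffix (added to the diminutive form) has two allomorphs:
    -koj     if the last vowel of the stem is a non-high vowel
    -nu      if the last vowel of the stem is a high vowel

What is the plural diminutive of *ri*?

*ri* — last vowel /i/ (an unrounded vowel) → -ini → *riini*.
The diminutive form *riini* — last vowel /i/ (a high vowel) → -nu → *riininu*.

riininu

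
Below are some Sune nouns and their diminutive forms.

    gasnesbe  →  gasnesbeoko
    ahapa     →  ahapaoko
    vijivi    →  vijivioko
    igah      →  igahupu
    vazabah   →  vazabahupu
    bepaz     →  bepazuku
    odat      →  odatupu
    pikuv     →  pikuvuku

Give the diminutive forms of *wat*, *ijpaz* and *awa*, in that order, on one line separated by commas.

watupu, ijpazuku, awaoko

The pattern is voicing of the final sound: -upu when the stem ends in a voiceless consonant (*igah*, *vazabah*, *odat*); -uku when the stem ends in a voiced consonant (*bepaz*, *pikuv*); -oko when the stem ends in a vowel (*gasnesbe*, *ahapa*, *vijivi*).
Since the final sound of *wat* is /t/ (a voiceless consonant), it takes -upu, giving *watupu*.
*ijpaz*: final sound = /z/, a voiced consonant → -uku → *ijpazuku*.
*awa*: final sound = /a/, a vowel → -oko → *awaoko*.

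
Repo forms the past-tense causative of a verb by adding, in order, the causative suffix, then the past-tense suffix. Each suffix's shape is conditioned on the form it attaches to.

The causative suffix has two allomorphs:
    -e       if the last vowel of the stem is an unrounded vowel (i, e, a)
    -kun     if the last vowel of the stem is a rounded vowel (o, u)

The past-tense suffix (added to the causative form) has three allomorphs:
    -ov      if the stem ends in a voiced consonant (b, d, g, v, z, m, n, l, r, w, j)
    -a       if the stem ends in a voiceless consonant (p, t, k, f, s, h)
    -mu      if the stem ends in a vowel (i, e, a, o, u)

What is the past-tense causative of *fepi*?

*fepi* — last vowel /i/ (an unrounded vowel) → -e → *fepie*.
The causative form *fepie*: final sound = /e/, a vowel → -mu → *fepiemu*.

fepiemu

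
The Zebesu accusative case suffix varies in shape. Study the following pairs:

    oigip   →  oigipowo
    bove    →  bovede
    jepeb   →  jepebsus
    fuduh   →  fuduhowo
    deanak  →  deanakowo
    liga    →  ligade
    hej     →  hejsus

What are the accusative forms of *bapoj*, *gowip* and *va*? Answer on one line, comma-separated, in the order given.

Looking at the final sound of each stem: -owo when the stem ends in a voiceless consonant (*oigip*, *fuduh*, *deanak*); -sus when the stem ends in a voiced consonant (*jepeb*, *hej*); -de when the stem ends in a vowel (*bove*, *liga*).
The final sound of *bapoj* is /j/, which is a voiced consonant, so the suffix is -sus, giving *bapojsus*.
*gowip*: final sound = /p/, a voiceless consonant → -owo → *gowipowo*.
Since the final sound of *va* is /a/ (a vowel), it takes -de, giving *vade*.

bapojsus, gowipowo, vade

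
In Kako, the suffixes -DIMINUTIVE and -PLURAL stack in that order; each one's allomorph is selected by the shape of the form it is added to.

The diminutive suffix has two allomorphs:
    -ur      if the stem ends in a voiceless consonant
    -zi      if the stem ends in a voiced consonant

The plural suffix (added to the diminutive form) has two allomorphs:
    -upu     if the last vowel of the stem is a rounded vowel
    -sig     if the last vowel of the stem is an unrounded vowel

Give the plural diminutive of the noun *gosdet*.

*gosdet*: final consonant = /t/, voiceless → -ur → *gosdetur*.
The last vowel of the diminutive form *gosdetur* is /u/, which is a rounded vowel, so the plural suffix is -upu, giving *gosdeturupu*.

gosdeturupu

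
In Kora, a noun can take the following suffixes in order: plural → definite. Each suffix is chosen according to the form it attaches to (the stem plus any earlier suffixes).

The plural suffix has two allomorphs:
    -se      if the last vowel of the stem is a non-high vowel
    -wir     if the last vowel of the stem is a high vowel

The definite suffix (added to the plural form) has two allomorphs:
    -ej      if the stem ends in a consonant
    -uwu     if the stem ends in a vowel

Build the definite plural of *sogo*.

sogoseuwu

The last vowel of *sogo* is /o/, which is a non-high vowel, so the plural suffix is -se, giving *sogose*.
The plural form *sogose*: final sound = /e/, a vowel → -uwu → *sogoseuwu*.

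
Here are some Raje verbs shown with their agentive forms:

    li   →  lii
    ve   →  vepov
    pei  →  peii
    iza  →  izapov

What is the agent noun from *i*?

The suffix is conditioned by the last vowel: -i when the last vowel of the stem is a high vowel (*li*, *pei*); -pov when the last vowel of the stem is a non-high vowel (*ve*, *iza*).
The last vowel of *i* is /i/, which is a high vowel, so the suffix is -i, giving *ii*.

ii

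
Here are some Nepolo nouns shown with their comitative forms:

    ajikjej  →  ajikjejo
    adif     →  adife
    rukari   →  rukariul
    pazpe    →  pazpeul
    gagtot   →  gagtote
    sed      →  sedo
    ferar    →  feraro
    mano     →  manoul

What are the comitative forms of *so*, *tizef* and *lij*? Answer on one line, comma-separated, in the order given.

The suffix is conditioned by the final sound: -e when the stem ends in a voiceless consonant (*adif*, *gagtot*); -o when the stem ends in a voiced consonant (*ajikjej*, *sed*, *ferar*); -ul when the stem ends in a vowel (*rukari*, *pazpe*, *mano*).
*so* — final sound /o/ (a vowel) → -ul → *soul*.
Since the final sound of *tizef* is /f/ (a voiceless consonant), it takes -e, giving *tizefe*.
The final sound of *lij* is /j/, which is a voiced consonant, so the suffix is -o, giving *lijo*.

soul, tizefe, lijo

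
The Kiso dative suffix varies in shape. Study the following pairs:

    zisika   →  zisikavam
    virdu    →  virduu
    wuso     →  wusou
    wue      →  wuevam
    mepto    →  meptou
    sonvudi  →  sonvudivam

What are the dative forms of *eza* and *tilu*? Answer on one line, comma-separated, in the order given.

ezavam, tiluu

The pattern is rounding harmony: -u when the last vowel of the stem is a rounded vowel (*virdu*, *wuso*, *mepto*); -vam when the last vowel of the stem is an unrounded vowel (*zisika*, *wue*, *sonvudi*).
*eza*: last vowel = /a/, an unrounded vowel → -vam → *ezavam*.
Since the last vowel of *tilu* is /u/ (a rounded vowel), it takes -u, giving *tiluu*.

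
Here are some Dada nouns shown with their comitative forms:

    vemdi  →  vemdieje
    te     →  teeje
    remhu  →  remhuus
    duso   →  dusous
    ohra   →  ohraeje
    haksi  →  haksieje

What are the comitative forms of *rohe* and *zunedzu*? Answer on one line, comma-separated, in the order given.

roheeje, zunedzuus

The alternation tracks the last vowel of the stem — -us when the last vowel of the stem is a rounded vowel (*remhu*, *duso*); -eje when the last vowel of the stem is an unrounded vowel (*vemdi*, *te*, *ohra*, *haksi*).
*rohe*: last vowel = /e/, an unrounded vowel → -eje → *roheeje*.
*zunedzu*: last vowel = /u/, a rounded vowel → -us → *zunedzuus*.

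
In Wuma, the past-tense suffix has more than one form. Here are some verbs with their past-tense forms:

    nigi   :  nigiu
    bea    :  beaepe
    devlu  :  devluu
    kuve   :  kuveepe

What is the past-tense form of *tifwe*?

tifweepe

The suffix is conditioned by the last vowel: -u when the last vowel of the stem is a high vowel (*nigi*, *devlu*); -epe when the last vowel of the stem is a non-high vowel (*bea*, *kuve*).
*tifwe* — last vowel /e/ (a non-high vowel) → -epe → *tifweepe*.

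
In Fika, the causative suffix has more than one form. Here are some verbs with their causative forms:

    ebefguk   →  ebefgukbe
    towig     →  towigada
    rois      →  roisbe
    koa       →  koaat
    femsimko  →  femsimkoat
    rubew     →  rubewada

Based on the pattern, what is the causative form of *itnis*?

Looking at the final sound of each stem: -be when the stem ends in a voiceless consonant (*ebefguk*, *rois*); -ada when the stem ends in a voiced consonant (*towig*, *rubew*); -at when the stem ends in a vowel (*koa*, *femsimko*).
*itnis* — final sound /s/ (a voiceless consonant) → -be → *itnisbe*.

itnisbe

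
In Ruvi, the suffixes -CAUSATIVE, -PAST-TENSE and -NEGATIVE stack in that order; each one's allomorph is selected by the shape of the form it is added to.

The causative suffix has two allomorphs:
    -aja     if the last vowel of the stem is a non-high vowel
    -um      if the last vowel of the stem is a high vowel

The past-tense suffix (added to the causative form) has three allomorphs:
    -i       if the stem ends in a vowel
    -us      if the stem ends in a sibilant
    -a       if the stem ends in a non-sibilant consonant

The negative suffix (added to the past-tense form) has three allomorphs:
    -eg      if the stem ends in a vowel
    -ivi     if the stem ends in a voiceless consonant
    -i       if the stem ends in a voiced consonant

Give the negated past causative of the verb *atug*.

*atug*: last vowel = /u/, a high vowel → -um → *atugum*.
The causative form *atugum*: final sound = /m/, a non-sibilant consonant → -a → *atuguma*.
Since the final sound of the past-tense form *atuguma* is /a/ (a vowel), it takes -eg, giving *atugumaeg*.

atugumaeg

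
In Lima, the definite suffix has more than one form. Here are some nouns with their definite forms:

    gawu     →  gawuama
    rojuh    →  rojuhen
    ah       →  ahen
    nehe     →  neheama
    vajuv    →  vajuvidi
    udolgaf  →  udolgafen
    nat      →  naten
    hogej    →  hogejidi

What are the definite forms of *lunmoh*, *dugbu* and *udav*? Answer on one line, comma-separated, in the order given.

lunmohen, dugbuama, udavidi

Looking at the final sound of each stem: -en when the stem ends in a voiceless consonant (*rojuh*, *ah*, *udolgaf*, *nat*); -idi when the stem ends in a voiced consonant (*vajuv*, *hogej*); -ama when the stem ends in a vowel (*gawu*, *nehe*).
*lunmoh* — final sound /h/ (a voiceless consonant) → -en → *lunmohen*.
Since the final sound of *dugbu* is /u/ (a vowel), it takes -ama, giving *dugbuama*.
*udav*: final sound = /v/, a voiced consonant → -idi → *udavidi*.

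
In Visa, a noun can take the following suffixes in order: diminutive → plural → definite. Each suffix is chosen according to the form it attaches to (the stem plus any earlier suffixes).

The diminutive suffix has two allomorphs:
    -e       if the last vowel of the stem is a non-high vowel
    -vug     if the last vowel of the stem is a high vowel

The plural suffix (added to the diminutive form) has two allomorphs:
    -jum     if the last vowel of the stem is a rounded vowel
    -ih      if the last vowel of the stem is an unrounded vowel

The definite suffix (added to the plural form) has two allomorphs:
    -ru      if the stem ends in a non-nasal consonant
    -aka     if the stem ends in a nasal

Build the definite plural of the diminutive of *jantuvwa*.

Since the last vowel of *jantuvwa* is /a/ (a non-high vowel), it takes -e, giving *jantuvwae*.
Since the last vowel of the diminutive form *jantuvwae* is /e/ (an unrounded vowel), it takes -ih, giving *jantuvwaeih*.
The plural form *jantuvwaeih* — final consonant /h/ (non-nasal) → -ru → *jantuvwaeihru*.

jantuvwaeihru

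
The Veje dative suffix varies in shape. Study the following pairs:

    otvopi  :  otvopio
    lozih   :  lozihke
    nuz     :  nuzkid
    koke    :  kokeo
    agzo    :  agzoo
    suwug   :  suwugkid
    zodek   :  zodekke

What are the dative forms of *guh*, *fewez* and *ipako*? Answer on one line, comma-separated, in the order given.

guhke, fewezkid, ipakoo

The pattern is voicing of the final sound: -ke when the stem ends in a voiceless consonant (*lozih*, *zodek*); -kid when the stem ends in a voiced consonant (*nuz*, *suwug*); -o when the stem ends in a vowel (*otvopi*, *koke*, *agzo*).
Since the final sound of *guh* is /h/ (a voiceless consonant), it takes -ke, giving *guhke*.
*fewez* — final sound /z/ (a voiced consonant) → -kid → *fewezkid*.
*ipako* — final sound /o/ (a vowel) → -o → *ipakoo*.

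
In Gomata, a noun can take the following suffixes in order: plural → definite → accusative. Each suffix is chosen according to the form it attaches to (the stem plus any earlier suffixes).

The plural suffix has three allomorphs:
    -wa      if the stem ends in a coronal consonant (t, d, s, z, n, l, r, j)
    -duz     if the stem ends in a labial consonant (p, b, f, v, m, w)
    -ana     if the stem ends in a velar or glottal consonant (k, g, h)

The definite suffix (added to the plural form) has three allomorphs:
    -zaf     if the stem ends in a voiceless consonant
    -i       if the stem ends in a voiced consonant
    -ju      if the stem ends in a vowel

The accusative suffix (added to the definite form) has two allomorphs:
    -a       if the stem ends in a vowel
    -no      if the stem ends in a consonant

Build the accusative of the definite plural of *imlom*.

The final consonant of *imlom* is /m/, which is labial, so the plural suffix is -duz, giving *imlomduz*.
The final sound of the plural form *imlomduz* is /z/, which is a voiced consonant, so the definite suffix is -i, giving *imlomduzi*.
Since the final sound of the definite form *imlomduzi* is /i/ (a vowel), it takes -a, giving *imlomduzia*.

imlomduzia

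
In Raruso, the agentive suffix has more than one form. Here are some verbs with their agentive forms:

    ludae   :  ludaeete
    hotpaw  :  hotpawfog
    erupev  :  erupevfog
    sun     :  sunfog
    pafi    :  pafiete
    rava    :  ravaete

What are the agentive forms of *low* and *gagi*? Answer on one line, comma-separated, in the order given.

The pattern is consonant vs. vowel: -fog when the stem ends in a consonant (*hotpaw*, *erupev*, *sun*); -ete when the stem ends in a vowel (*ludae*, *pafi*, *rava*).
The final sound of *low* is /w/, which is a consonant, so the suffix is -fog, giving *lowfog*.
*gagi* — final sound /i/ (a vowel) → -ete → *gagiete*.

lowfog, gagiete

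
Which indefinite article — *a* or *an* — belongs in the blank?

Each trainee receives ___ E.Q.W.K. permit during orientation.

an

The indefinite article is chosen by the initial *sound* of the following word, not its spelling.
The initialism *E.Q.W.K.* is read letter by letter; the first letter, E, is pronounced /iː/, which begins with a vowel sound.
So the article is *an*: Each trainee receives an E.Q.W.K. permit during orientation.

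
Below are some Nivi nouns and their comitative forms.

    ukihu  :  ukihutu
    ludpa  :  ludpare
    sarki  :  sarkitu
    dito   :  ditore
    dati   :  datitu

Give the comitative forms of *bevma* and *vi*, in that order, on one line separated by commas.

bevmare, vitu

Looking at the last vowel of each stem: -tu when the last vowel of the stem is a high vowel (*ukihu*, *sarki*, *dati*); -re when the last vowel of the stem is a non-high vowel (*ludpa*, *dito*).
The last vowel of *bevma* is /a/, which is a non-high vowel, so the suffix is -re, giving *bevmare*.
*vi* — last vowel /i/ (a high vowel) → -tu → *vitu*.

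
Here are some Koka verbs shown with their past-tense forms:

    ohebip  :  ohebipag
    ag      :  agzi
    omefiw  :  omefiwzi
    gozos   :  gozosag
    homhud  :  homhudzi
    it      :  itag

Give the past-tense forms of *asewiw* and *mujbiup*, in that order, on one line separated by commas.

asewiwzi, mujbiupag

The suffix is conditioned by the final consonant: -ag when the stem ends in a voiceless consonant (*ohebip*, *gozos*, *it*); -zi when the stem ends in a voiced consonant (*ag*, *omefiw*, *homhud*).
Since the final consonant of *asewiw* is /w/ (voiced), it takes -zi, giving *asewiwzi*.
*mujbiup*: final consonant = /p/, voiceless → -ag → *mujbiupag*.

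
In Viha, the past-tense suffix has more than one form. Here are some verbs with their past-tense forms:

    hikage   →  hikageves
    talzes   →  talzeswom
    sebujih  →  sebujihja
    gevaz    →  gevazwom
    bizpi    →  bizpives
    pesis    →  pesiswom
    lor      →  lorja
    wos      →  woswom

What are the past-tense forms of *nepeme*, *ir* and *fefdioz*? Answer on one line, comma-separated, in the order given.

nepemeves, irja, fefdiozwom

Looking at the final sound of each stem: -wom when the stem ends in a sibilant (*talzes*, *gevaz*, *pesis*, *wos*); -ja when the stem ends in a non-sibilant consonant (*sebujih*, *lor*); -ves when the stem ends in a vowel (*hikage*, *bizpi*).
Since the final sound of *nepeme* is /e/ (a vowel), it takes -ves, giving *nepemeves*.
The final sound of *ir* is /r/, which is a non-sibilant consonant, so the suffix is -ja, giving *irja*.
The final sound of *fefdioz* is /z/, which is a sibilant, so the suffix is -wom, giving *fefdiozwom*.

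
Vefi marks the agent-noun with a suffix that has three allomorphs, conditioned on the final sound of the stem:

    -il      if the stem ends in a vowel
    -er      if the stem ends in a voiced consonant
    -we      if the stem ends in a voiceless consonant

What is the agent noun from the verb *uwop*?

uwopwe

Since the final sound of *uwop* is /p/ (a voiceless consonant), it takes -we, giving *uwopwe*.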